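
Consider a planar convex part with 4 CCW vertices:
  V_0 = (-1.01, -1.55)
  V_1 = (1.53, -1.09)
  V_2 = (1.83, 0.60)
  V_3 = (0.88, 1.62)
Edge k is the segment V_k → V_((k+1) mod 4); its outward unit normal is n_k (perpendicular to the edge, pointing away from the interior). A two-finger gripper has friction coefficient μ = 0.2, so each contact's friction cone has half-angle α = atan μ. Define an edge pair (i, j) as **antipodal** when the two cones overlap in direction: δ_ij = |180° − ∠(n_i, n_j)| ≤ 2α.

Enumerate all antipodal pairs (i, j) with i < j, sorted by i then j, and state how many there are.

α = atan 0.2 = 11.31°;  2α = 22.62°
n_0 = (+0.1782, -0.9840)
n_1 = (+0.9846, -0.1748)
n_2 = (+0.7318, +0.6816)
n_3 = (-0.8589, +0.5121)
  (0,1): δ = 110.33°  ·
  (0,2): δ = 57.30°  ·
  (0,3): δ = 48.93°  ·
  (1,2): δ = 126.97°  ·
  (1,3): δ = 20.74°  ✓
  (2,3): δ = 73.77°  ·
antipodal pairs: 1

count = 1; pairs: (1,3)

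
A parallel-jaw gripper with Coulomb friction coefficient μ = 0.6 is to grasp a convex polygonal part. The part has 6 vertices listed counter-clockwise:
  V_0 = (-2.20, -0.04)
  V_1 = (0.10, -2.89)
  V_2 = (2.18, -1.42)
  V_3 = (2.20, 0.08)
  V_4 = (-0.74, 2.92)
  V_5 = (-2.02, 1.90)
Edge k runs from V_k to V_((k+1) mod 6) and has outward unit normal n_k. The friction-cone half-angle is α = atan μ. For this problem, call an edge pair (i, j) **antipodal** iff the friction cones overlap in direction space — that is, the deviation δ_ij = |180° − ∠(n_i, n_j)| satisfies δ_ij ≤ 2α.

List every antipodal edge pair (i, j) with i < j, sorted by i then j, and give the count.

count = 7; pairs: (0,2), (0,3), (1,4), (1,5), (2,4), (2,5), (3,5)

α = atan 0.6 = 30.96°;  2α = 61.93°
n_0 = (-0.7782, -0.6280)
n_1 = (+0.5771, -0.8166)
n_2 = (+0.9999, -0.0133)
n_3 = (+0.6948, +0.7192)
n_4 = (-0.6232, +0.7821)
n_5 = (-0.9957, +0.0924)
  (0,1): δ = 93.65°  ·
  (0,2): δ = 39.67°  ✓
  (0,3): δ = 7.09°  ✓
  (0,4): δ = 89.65°  ·
  (0,5): δ = 135.79°  ·
  (1,2): δ = 126.01°  ·
  (1,3): δ = 79.26°  ·
  (1,4): δ = 3.30°  ✓
  (1,5): δ = 49.45°  ✓
  (2,3): δ = 133.24°  ·
  (2,4): δ = 50.69°  ✓
  (2,5): δ = 4.54°  ✓
  (3,4): δ = 97.44°  ·
  (3,5): δ = 51.29°  ✓
  (4,5): δ = 133.85°  ·
antipodal pairs: 7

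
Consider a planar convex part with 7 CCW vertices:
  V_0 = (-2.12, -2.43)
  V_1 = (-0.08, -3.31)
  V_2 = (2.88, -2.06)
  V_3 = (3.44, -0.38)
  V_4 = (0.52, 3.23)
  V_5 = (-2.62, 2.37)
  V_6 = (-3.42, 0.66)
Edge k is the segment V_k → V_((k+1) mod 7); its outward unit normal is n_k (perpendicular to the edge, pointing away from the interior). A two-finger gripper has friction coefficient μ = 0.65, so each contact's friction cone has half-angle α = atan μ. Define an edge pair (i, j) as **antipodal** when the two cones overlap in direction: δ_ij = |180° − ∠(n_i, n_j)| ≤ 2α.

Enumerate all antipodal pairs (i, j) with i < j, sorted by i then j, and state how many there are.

α = atan 0.65 = 33.02°;  2α = 66.05°
n_0 = (-0.3961, -0.9182)
n_1 = (+0.3890, -0.9212)
n_2 = (+0.9487, -0.3162)
n_3 = (+0.7775, +0.6289)
n_4 = (-0.2642, +0.9645)
n_5 = (-0.9058, +0.4238)
n_6 = (-0.9217, -0.3878)
  (0,1): δ = 133.77°  ·
  (0,2): δ = 85.10°  ·
  (0,3): δ = 27.70°  ✓
  (0,4): δ = 38.65°  ✓
  (0,5): δ = 88.26°  ·
  (0,6): δ = 136.15°  ·
  (1,2): δ = 131.33°  ·
  (1,3): δ = 73.93°  ·
  (1,4): δ = 7.58°  ✓
  (1,5): δ = 42.03°  ✓
  (1,6): δ = 89.92°  ·
  (2,3): δ = 122.60°  ·
  (2,4): δ = 56.25°  ✓
  (2,5): δ = 6.64°  ✓
  (2,6): δ = 41.25°  ✓
  (3,4): δ = 113.65°  ·
  (3,5): δ = 64.04°  ✓
  (3,6): δ = 16.15°  ✓
  (4,5): δ = 130.39°  ·
  (4,6): δ = 82.50°  ·
  (5,6): δ = 132.11°  ·
antipodal pairs: 9

count = 9; pairs: (0,3), (0,4), (1,4), (1,5), (2,4), (2,5), (2,6), (3,5), (3,6)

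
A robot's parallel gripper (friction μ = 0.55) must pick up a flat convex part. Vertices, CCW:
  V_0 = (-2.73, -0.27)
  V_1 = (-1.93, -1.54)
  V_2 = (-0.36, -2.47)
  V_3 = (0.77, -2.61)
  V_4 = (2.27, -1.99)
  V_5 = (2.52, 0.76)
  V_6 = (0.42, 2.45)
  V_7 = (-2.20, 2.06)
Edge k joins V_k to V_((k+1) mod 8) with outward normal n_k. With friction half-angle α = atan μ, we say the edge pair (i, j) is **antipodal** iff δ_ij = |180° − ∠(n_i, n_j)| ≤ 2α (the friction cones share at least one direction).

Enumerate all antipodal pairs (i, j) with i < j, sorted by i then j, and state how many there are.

count = 9; pairs: (0,4), (0,5), (1,5), (1,6), (2,5), (2,6), (3,6), (3,7), (4,7)

α = atan 0.55 = 28.81°;  2α = 57.62°
n_0 = (-0.8461, -0.5330)
n_1 = (-0.5097, -0.8604)
n_2 = (-0.1230, -0.9924)
n_3 = (+0.3820, -0.9242)
n_4 = (+0.9959, -0.0905)
n_5 = (+0.6270, +0.7791)
n_6 = (-0.1472, +0.9891)
n_7 = (-0.9751, +0.2218)
  (0,1): δ = 152.85°  ·
  (0,2): δ = 129.27°  ·
  (0,3): δ = 99.75°  ·
  (0,4): δ = 37.40°  ✓
  (0,5): δ = 18.97°  ✓
  (0,6): δ = 66.26°  ·
  (0,7): δ = 134.98°  ·
  (1,2): δ = 156.42°  ·
  (1,3): δ = 126.90°  ·
  (1,4): δ = 64.55°  ·
  (1,5): δ = 8.19°  ✓
  (1,6): δ = 39.11°  ✓
  (1,7): δ = 107.83°  ·
  (2,3): δ = 150.48°  ·
  (2,4): δ = 88.13°  ·
  (2,5): δ = 31.76°  ✓
  (2,6): δ = 15.53°  ✓
  (2,7): δ = 84.25°  ·
  (3,4): δ = 117.65°  ·
  (3,5): δ = 61.28°  ·
  (3,6): δ = 13.99°  ✓
  (3,7): δ = 54.73°  ✓
  (4,5): δ = 123.63°  ·
  (4,6): δ = 76.34°  ·
  (4,7): δ = 7.62°  ✓
  (5,6): δ = 132.71°  ·
  (5,7): δ = 63.99°  ·
  (6,7): δ = 111.28°  ·
antipodal pairs: 9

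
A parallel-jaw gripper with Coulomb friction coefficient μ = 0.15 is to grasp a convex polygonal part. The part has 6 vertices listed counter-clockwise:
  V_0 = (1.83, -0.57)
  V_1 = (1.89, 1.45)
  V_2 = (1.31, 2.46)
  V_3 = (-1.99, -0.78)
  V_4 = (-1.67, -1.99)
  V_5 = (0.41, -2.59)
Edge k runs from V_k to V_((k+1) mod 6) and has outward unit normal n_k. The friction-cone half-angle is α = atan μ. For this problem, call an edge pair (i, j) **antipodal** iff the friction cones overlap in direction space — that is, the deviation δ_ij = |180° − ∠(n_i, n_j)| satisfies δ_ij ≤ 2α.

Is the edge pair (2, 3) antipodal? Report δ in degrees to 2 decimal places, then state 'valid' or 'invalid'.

α = atan 0.15 = 8.53°;  2α = 17.06°
edge 2: e_2 = (-3.30, -3.24);  n_2 = (-0.7006, +0.7136)
edge 3: e_3 = (+0.32, -1.21);  n_3 = (-0.9668, -0.2557)
∠(n_2, n_3) = 60.34°
δ = |180° − 60.34°| = 119.66°
119.66° > 2α = 17.06°  →  invalid

δ = 119.66°, invalid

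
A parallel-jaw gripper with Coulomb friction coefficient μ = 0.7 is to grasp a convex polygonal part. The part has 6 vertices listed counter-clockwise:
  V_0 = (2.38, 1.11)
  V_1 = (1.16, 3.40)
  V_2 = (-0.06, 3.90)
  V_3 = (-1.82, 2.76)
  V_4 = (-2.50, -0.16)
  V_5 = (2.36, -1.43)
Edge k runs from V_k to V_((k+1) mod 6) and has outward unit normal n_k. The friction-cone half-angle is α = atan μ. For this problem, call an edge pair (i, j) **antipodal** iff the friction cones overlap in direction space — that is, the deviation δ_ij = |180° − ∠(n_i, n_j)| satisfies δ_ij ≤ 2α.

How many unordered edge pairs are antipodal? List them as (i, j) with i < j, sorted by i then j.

count = 6; pairs: (0,3), (0,4), (1,4), (2,4), (2,5), (3,5)

α = atan 0.7 = 34.99°;  2α = 69.98°
n_0 = (+0.8826, +0.4702)
n_1 = (+0.3792, +0.9253)
n_2 = (-0.5436, +0.8393)
n_3 = (-0.9739, +0.2268)
n_4 = (-0.2528, -0.9675)
n_5 = (+1.0000, -0.0079)
  (0,1): δ = 140.33°  ·
  (0,2): δ = 85.11°  ·
  (0,3): δ = 41.16°  ✓
  (0,4): δ = 47.31°  ✓
  (0,5): δ = 151.50°  ·
  (1,2): δ = 124.78°  ·
  (1,3): δ = 80.82°  ·
  (1,4): δ = 7.64°  ✓
  (1,5): δ = 111.83°  ·
  (2,3): δ = 136.04°  ·
  (2,4): δ = 47.58°  ✓
  (2,5): δ = 56.62°  ✓
  (3,4): δ = 91.54°  ·
  (3,5): δ = 12.66°  ✓
  (4,5): δ = 75.81°  ·
antipodal pairs: 6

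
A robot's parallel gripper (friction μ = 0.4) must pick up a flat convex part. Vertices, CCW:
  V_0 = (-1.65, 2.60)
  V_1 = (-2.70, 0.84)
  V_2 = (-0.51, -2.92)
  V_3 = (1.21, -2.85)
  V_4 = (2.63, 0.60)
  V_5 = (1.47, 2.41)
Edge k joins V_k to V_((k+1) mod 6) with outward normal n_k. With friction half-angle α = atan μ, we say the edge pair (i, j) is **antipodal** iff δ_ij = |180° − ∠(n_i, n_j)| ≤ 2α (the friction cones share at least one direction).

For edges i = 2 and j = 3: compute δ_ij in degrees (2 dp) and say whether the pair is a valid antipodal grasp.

δ = 114.70°, invalid

α = atan 0.4 = 21.80°;  2α = 43.60°
edge 2: e_2 = (+1.72, +0.07);  n_2 = (+0.0407, -0.9992)
edge 3: e_3 = (+1.42, +3.45);  n_3 = (+0.9247, -0.3806)
∠(n_2, n_3) = 65.30°
δ = |180° − 65.30°| = 114.70°
114.70° > 2α = 43.60°  →  invalid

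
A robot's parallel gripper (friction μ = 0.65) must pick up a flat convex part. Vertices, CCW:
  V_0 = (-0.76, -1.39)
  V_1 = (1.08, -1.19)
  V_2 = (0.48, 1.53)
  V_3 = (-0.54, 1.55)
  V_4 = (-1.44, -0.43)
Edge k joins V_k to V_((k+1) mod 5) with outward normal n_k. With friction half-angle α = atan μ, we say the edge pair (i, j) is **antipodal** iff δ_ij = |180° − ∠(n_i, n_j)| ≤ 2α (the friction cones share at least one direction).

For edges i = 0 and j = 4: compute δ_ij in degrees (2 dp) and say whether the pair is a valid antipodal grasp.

α = atan 0.65 = 33.02°;  2α = 66.05°
edge 0: e_0 = (+1.84, +0.20);  n_0 = (+0.1081, -0.9941)
edge 4: e_4 = (+0.68, -0.96);  n_4 = (-0.8160, -0.5780)
∠(n_0, n_4) = 60.89°
δ = |180° − 60.89°| = 119.11°
119.11° > 2α = 66.05°  →  invalid

δ = 119.11°, invalid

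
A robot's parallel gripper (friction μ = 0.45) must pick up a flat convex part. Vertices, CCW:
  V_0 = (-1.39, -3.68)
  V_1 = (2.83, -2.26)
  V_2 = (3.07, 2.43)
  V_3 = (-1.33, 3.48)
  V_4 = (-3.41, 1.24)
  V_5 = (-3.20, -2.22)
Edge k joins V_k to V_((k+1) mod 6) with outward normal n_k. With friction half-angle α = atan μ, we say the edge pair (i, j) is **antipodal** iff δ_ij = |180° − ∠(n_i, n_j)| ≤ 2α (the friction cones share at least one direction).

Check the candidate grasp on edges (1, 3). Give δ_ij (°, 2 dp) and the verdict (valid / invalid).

α = atan 0.45 = 24.23°;  2α = 48.46°
edge 1: e_1 = (+0.24, +4.69);  n_1 = (+0.9987, -0.0511)
edge 3: e_3 = (-2.08, -2.24);  n_3 = (-0.7328, +0.6805)
∠(n_1, n_3) = 140.05°
δ = |180° − 140.05°| = 39.95°
39.95° ≤ 2α = 48.46°  →  valid

δ = 39.95°, valid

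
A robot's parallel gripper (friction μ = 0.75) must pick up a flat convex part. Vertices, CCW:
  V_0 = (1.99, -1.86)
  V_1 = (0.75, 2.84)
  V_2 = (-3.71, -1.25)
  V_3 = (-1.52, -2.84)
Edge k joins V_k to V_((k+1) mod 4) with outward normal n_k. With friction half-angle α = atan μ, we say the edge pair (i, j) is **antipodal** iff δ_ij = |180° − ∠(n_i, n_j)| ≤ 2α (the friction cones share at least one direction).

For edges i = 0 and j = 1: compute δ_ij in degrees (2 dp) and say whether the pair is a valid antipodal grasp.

α = atan 0.75 = 36.87°;  2α = 73.74°
edge 0: e_0 = (-1.24, +4.70);  n_0 = (+0.9669, +0.2551)
edge 1: e_1 = (-4.46, -4.09);  n_1 = (-0.6759, +0.7370)
∠(n_0, n_1) = 117.74°
δ = |180° − 117.74°| = 62.26°
62.26° ≤ 2α = 73.74°  →  valid

δ = 62.26°, valid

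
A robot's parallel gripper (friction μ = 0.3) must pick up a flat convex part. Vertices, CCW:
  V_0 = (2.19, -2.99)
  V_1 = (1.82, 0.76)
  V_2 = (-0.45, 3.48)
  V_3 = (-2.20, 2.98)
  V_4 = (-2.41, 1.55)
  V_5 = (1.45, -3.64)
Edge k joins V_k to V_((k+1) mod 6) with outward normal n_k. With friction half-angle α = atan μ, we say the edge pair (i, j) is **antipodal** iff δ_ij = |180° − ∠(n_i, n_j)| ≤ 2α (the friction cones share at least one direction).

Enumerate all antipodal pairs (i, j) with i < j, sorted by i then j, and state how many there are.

α = atan 0.3 = 16.70°;  2α = 33.40°
n_0 = (+0.9952, +0.0982)
n_1 = (+0.7678, +0.6407)
n_2 = (-0.2747, +0.9615)
n_3 = (-0.9894, +0.1453)
n_4 = (-0.8024, -0.5968)
n_5 = (+0.6599, -0.7513)
  (0,1): δ = 145.79°  ·
  (0,2): δ = 79.69°  ·
  (0,3): δ = 13.99°  ✓
  (0,4): δ = 31.00°  ✓
  (0,5): δ = 125.66°  ·
  (1,2): δ = 113.90°  ·
  (1,3): δ = 48.20°  ·
  (1,4): δ = 3.21°  ✓
  (1,5): δ = 91.45°  ·
  (2,3): δ = 114.30°  ·
  (2,4): δ = 69.31°  ·
  (2,5): δ = 25.35°  ✓
  (3,4): δ = 135.01°  ·
  (3,5): δ = 40.35°  ·
  (4,5): δ = 85.34°  ·
antipodal pairs: 4

count = 4; pairs: (0,3), (0,4), (1,4), (2,5)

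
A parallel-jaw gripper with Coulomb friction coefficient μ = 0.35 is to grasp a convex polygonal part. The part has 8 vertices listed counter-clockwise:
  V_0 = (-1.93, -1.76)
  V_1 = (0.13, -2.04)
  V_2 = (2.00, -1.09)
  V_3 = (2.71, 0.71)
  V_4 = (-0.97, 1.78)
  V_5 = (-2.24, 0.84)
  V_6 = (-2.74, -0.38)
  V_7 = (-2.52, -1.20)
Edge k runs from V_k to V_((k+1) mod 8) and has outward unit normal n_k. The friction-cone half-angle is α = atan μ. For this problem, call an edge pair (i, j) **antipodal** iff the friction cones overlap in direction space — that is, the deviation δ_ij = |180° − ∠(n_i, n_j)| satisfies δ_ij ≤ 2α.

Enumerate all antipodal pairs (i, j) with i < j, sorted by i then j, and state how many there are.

count = 6; pairs: (0,3), (1,4), (2,4), (2,5), (2,6), (3,7)

α = atan 0.35 = 19.29°;  2α = 38.58°
n_0 = (-0.1347, -0.9909)
n_1 = (+0.4529, -0.8915)
n_2 = (+0.9302, -0.3669)
n_3 = (+0.2792, +0.9602)
n_4 = (-0.5949, +0.8038)
n_5 = (-0.9253, +0.3792)
n_6 = (-0.9658, -0.2591)
n_7 = (-0.6884, -0.7253)
  (0,1): δ = 145.33°  ·
  (0,2): δ = 103.79°  ·
  (0,3): δ = 8.47°  ✓
  (0,4): δ = 44.25°  ·
  (0,5): δ = 75.45°  ·
  (0,6): δ = 112.76°  ·
  (0,7): δ = 144.23°  ·
  (1,2): δ = 138.46°  ·
  (1,3): δ = 43.14°  ·
  (1,4): δ = 9.58°  ✓
  (1,5): δ = 40.78°  ·
  (1,6): δ = 78.09°  ·
  (1,7): δ = 109.56°  ·
  (2,3): δ = 84.69°  ·
  (2,4): δ = 31.97°  ✓
  (2,5): δ = 0.76°  ✓
  (2,6): δ = 36.54°  ✓
  (2,7): δ = 68.02°  ·
  (3,4): δ = 127.28°  ·
  (3,5): δ = 96.07°  ·
  (3,6): δ = 58.77°  ·
  (3,7): δ = 27.29°  ✓
  (4,5): δ = 148.79°  ·
  (4,6): δ = 111.49°  ·
  (4,7): δ = 80.01°  ·
  (5,6): δ = 142.70°  ·
  (5,7): δ = 111.22°  ·
  (6,7): δ = 148.52°  ·
antipodal pairs: 6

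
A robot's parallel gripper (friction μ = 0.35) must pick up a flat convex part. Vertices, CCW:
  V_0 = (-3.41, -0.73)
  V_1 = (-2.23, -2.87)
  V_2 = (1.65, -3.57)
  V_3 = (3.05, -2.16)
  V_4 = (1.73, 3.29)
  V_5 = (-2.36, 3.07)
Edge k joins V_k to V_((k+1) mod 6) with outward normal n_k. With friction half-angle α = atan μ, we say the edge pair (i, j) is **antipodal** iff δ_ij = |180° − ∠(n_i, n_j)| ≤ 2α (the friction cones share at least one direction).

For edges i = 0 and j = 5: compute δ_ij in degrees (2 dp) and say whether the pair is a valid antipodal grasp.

δ = 135.68°, invalid

α = atan 0.35 = 19.29°;  2α = 38.58°
edge 0: e_0 = (+1.18, -2.14);  n_0 = (-0.8757, -0.4829)
edge 5: e_5 = (-1.05, -3.80);  n_5 = (-0.9639, +0.2663)
∠(n_0, n_5) = 44.32°
δ = |180° − 44.32°| = 135.68°
135.68° > 2α = 38.58°  →  invalid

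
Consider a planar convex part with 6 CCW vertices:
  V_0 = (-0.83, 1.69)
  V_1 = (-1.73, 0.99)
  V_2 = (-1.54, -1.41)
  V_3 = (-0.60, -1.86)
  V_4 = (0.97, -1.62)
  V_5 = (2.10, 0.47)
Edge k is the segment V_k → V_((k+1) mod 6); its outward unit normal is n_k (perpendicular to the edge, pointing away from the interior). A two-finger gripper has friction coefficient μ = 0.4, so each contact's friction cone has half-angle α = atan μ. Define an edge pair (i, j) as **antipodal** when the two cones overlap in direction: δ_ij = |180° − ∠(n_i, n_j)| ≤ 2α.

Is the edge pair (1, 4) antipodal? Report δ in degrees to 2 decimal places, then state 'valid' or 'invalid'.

δ = 32.93°, valid

α = atan 0.4 = 21.80°;  2α = 43.60°
edge 1: e_1 = (+0.19, -2.40);  n_1 = (-0.9969, -0.0789)
edge 4: e_4 = (+1.13, +2.09);  n_4 = (+0.8797, -0.4756)
∠(n_1, n_4) = 147.07°
δ = |180° − 147.07°| = 32.93°
32.93° ≤ 2α = 43.60°  →  valid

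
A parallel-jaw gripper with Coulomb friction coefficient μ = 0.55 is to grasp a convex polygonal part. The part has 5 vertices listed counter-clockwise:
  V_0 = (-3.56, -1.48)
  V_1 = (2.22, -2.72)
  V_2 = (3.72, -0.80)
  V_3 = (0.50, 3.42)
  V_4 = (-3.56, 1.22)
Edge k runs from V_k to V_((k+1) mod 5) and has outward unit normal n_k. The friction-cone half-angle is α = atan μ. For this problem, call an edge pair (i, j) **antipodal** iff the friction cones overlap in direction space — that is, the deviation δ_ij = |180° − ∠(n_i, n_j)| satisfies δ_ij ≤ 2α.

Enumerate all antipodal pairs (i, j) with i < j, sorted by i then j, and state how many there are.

count = 5; pairs: (0,2), (0,3), (1,3), (1,4), (2,4)

α = atan 0.55 = 28.81°;  2α = 57.62°
n_0 = (-0.2098, -0.9778)
n_1 = (+0.7880, -0.6156)
n_2 = (+0.7950, +0.6066)
n_3 = (-0.4764, +0.8792)
n_4 = (-1.0000, -0.0000)
  (0,1): δ = 115.89°  ·
  (0,2): δ = 40.55°  ✓
  (0,3): δ = 40.56°  ✓
  (0,4): δ = 102.11°  ·
  (1,2): δ = 104.66°  ·
  (1,3): δ = 23.55°  ✓
  (1,4): δ = 38.00°  ✓
  (2,3): δ = 98.89°  ·
  (2,4): δ = 37.34°  ✓
  (3,4): δ = 118.45°  ·
antipodal pairs: 5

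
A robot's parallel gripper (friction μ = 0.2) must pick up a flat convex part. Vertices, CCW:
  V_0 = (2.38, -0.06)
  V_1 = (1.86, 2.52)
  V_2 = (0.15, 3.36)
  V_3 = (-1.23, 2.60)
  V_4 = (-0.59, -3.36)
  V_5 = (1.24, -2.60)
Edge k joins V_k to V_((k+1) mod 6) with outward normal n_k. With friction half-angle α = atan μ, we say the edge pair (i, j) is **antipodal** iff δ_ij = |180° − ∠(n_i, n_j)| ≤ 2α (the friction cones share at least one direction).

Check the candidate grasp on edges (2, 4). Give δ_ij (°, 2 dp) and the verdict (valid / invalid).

δ = 6.29°, valid

α = atan 0.2 = 11.31°;  2α = 22.62°
edge 2: e_2 = (-1.38, -0.76);  n_2 = (-0.4824, +0.8759)
edge 4: e_4 = (+1.83, +0.76);  n_4 = (+0.3835, -0.9235)
∠(n_2, n_4) = 173.71°
δ = |180° − 173.71°| = 6.29°
6.29° ≤ 2α = 22.62°  →  valid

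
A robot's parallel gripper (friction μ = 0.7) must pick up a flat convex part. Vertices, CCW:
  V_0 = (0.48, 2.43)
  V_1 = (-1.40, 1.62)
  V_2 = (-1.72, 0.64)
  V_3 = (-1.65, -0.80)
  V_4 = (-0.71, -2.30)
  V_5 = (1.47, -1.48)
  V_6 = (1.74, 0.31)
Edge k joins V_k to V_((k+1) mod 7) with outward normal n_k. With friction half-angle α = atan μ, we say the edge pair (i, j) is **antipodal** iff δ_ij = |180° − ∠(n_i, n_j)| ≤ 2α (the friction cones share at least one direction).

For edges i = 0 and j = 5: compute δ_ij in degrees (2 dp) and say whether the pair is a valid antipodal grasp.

δ = 58.11°, valid

α = atan 0.7 = 34.99°;  2α = 69.98°
edge 0: e_0 = (-1.88, -0.81);  n_0 = (-0.3957, +0.9184)
edge 5: e_5 = (+0.27, +1.79);  n_5 = (+0.9888, -0.1492)
∠(n_0, n_5) = 121.89°
δ = |180° − 121.89°| = 58.11°
58.11° ≤ 2α = 69.98°  →  valid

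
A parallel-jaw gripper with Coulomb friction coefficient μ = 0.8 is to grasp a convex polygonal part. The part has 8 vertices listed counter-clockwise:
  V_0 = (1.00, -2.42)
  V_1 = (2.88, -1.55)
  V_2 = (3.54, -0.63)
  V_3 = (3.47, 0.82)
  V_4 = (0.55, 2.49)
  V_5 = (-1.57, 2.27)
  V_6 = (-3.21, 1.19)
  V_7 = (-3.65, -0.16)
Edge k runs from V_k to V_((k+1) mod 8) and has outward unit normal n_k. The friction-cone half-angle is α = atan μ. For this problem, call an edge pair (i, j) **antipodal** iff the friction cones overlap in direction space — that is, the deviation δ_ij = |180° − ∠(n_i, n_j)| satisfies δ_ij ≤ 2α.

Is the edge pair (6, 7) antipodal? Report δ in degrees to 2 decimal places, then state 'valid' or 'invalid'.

α = atan 0.8 = 38.66°;  2α = 77.32°
edge 6: e_6 = (-0.44, -1.35);  n_6 = (-0.9508, +0.3099)
edge 7: e_7 = (+4.65, -2.26);  n_7 = (-0.4371, -0.8994)
∠(n_6, n_7) = 82.13°
δ = |180° − 82.13°| = 97.87°
97.87° > 2α = 77.32°  →  invalid

δ = 97.87°, invalid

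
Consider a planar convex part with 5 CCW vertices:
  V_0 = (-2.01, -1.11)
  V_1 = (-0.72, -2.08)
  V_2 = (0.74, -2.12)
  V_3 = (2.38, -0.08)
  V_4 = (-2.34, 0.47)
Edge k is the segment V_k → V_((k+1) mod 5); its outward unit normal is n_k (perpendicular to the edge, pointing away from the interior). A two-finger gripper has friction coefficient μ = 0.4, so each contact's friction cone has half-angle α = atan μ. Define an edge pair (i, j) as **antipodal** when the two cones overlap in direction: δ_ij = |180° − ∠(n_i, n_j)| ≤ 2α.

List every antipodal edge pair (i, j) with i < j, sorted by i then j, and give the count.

α = atan 0.4 = 21.80°;  2α = 43.60°
n_0 = (-0.6010, -0.7993)
n_1 = (-0.0274, -0.9996)
n_2 = (+0.7794, -0.6266)
n_3 = (+0.1157, +0.9933)
n_4 = (-0.9789, -0.2044)
  (0,1): δ = 144.63°  ·
  (0,2): δ = 91.86°  ·
  (0,3): δ = 30.29°  ✓
  (0,4): δ = 138.74°  ·
  (1,2): δ = 127.23°  ·
  (1,3): δ = 5.08°  ✓
  (1,4): δ = 103.37°  ·
  (2,3): δ = 57.85°  ·
  (2,4): δ = 50.59°  ·
  (3,4): δ = 71.56°  ·
antipodal pairs: 2

count = 2; pairs: (0,3), (1,3)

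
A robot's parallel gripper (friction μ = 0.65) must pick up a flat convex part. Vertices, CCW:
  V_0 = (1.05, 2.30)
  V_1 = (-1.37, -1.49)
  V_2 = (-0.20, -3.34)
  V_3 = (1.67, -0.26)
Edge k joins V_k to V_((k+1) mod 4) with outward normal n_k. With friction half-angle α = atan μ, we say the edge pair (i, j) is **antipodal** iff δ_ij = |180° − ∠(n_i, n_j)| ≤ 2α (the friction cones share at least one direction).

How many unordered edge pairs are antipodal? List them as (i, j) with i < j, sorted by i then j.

count = 4; pairs: (0,2), (0,3), (1,2), (1,3)

α = atan 0.65 = 33.02°;  2α = 66.05°
n_0 = (-0.8428, +0.5382)
n_1 = (-0.8452, -0.5345)
n_2 = (+0.8548, -0.5190)
n_3 = (+0.9719, +0.2354)
  (0,1): δ = 115.13°  ·
  (0,2): δ = 1.30°  ✓
  (0,3): δ = 46.17°  ✓
  (1,2): δ = 63.57°  ✓
  (1,3): δ = 18.70°  ✓
  (2,3): δ = 135.12°  ·
antipodal pairs: 4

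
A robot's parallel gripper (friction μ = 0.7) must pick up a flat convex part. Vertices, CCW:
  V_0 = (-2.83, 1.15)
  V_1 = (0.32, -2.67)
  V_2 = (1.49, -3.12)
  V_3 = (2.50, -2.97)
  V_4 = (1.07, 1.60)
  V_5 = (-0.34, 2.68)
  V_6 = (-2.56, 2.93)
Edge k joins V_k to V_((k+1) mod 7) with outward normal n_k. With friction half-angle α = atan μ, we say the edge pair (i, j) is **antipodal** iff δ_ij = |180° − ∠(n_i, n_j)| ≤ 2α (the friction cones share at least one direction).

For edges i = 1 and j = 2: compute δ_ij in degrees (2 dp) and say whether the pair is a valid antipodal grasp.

δ = 150.51°, invalid

α = atan 0.7 = 34.99°;  2α = 69.98°
edge 1: e_1 = (+1.17, -0.45);  n_1 = (-0.3590, -0.9333)
edge 2: e_2 = (+1.01, +0.15);  n_2 = (+0.1469, -0.9892)
∠(n_1, n_2) = 29.49°
δ = |180° − 29.49°| = 150.51°
150.51° > 2α = 69.98°  →  invalid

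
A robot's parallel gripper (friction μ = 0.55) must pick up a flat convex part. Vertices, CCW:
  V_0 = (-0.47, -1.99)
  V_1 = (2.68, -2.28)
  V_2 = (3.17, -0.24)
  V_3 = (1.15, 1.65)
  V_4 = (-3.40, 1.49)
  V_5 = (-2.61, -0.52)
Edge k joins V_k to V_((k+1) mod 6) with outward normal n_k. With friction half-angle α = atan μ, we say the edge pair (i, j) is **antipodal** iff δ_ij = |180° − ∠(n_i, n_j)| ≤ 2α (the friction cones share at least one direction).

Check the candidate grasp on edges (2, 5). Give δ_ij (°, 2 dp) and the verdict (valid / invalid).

α = atan 0.55 = 28.81°;  2α = 57.62°
edge 2: e_2 = (-2.02, +1.89);  n_2 = (+0.6832, +0.7302)
edge 5: e_5 = (+2.14, -1.47);  n_5 = (-0.5662, -0.8243)
∠(n_2, n_5) = 171.39°
δ = |180° − 171.39°| = 8.61°
8.61° ≤ 2α = 57.62°  →  valid

δ = 8.61°, valid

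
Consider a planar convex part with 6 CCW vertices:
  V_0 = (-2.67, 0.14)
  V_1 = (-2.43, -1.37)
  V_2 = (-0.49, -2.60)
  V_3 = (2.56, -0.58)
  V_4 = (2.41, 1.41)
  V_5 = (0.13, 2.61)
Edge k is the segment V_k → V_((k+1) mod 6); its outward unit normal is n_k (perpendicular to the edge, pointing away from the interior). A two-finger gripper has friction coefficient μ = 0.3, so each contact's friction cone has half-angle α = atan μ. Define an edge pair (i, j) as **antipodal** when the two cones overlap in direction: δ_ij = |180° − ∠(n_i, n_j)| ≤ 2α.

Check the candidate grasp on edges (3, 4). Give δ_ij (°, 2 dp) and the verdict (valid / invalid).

α = atan 0.3 = 16.70°;  2α = 33.40°
edge 3: e_3 = (-0.15, +1.99);  n_3 = (+0.9972, +0.0752)
edge 4: e_4 = (-2.28, +1.20);  n_4 = (+0.4657, +0.8849)
∠(n_3, n_4) = 57.93°
δ = |180° − 57.93°| = 122.07°
122.07° > 2α = 33.40°  →  invalid

δ = 122.07°, invalid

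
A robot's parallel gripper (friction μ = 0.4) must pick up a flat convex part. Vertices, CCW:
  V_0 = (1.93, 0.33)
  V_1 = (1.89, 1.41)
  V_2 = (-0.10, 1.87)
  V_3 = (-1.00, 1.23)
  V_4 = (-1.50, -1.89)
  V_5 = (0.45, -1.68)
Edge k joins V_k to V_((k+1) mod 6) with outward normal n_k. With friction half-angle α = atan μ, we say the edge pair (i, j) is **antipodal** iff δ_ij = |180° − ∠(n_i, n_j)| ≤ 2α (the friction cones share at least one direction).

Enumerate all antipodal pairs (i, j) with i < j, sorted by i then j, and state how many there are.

α = atan 0.4 = 21.80°;  2α = 43.60°
n_0 = (+0.9993, +0.0370)
n_1 = (+0.2252, +0.9743)
n_2 = (-0.5795, +0.8150)
n_3 = (-0.9874, +0.1582)
n_4 = (+0.1071, -0.9943)
n_5 = (+0.8053, -0.5929)
  (0,1): δ = 105.14°  ·
  (0,2): δ = 56.70°  ·
  (0,3): δ = 11.23°  ✓
  (0,4): δ = 94.03°  ·
  (0,5): δ = 141.51°  ·
  (1,2): δ = 131.57°  ·
  (1,3): δ = 86.09°  ·
  (1,4): δ = 19.16°  ✓
  (1,5): δ = 66.65°  ·
  (2,3): δ = 134.52°  ·
  (2,4): δ = 29.27°  ✓
  (2,5): δ = 18.22°  ✓
  (3,4): δ = 74.75°  ·
  (3,5): δ = 27.26°  ✓
  (4,5): δ = 132.51°  ·
antipodal pairs: 5

count = 5; pairs: (0,3), (1,4), (2,4), (2,5), (3,5)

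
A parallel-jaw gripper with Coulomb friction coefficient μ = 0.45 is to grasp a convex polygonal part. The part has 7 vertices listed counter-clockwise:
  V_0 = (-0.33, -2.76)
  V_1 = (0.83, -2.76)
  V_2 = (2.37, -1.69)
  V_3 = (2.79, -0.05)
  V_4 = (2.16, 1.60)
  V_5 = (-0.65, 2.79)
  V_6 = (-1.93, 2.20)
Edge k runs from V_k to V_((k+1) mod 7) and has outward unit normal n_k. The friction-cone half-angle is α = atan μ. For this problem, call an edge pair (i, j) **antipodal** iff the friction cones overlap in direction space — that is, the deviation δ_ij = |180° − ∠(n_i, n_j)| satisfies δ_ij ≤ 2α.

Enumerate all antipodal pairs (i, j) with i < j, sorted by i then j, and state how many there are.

α = atan 0.45 = 24.23°;  2α = 48.46°
n_0 = (+0.0000, -1.0000)
n_1 = (+0.5706, -0.8212)
n_2 = (+0.9687, -0.2481)
n_3 = (+0.9342, +0.3567)
n_4 = (+0.3900, +0.9208)
n_5 = (-0.4186, +0.9082)
n_6 = (-0.9517, -0.3070)
  (0,1): δ = 145.21°  ·
  (0,2): δ = 104.36°  ·
  (0,3): δ = 69.10°  ·
  (0,4): δ = 22.95°  ✓
  (0,5): δ = 24.75°  ✓
  (0,6): δ = 107.88°  ·
  (1,2): δ = 139.16°  ·
  (1,3): δ = 103.89°  ·
  (1,4): δ = 57.74°  ·
  (1,5): δ = 10.05°  ✓
  (1,6): δ = 73.09°  ·
  (2,3): δ = 144.74°  ·
  (2,4): δ = 98.59°  ·
  (2,5): δ = 50.89°  ·
  (2,6): δ = 32.24°  ✓
  (3,4): δ = 133.85°  ·
  (3,5): δ = 86.15°  ·
  (3,6): δ = 3.02°  ✓
  (4,5): δ = 132.30°  ·
  (4,6): δ = 49.17°  ·
  (5,6): δ = 96.87°  ·
antipodal pairs: 5

count = 5; pairs: (0,4), (0,5), (1,5), (2,6), (3,6)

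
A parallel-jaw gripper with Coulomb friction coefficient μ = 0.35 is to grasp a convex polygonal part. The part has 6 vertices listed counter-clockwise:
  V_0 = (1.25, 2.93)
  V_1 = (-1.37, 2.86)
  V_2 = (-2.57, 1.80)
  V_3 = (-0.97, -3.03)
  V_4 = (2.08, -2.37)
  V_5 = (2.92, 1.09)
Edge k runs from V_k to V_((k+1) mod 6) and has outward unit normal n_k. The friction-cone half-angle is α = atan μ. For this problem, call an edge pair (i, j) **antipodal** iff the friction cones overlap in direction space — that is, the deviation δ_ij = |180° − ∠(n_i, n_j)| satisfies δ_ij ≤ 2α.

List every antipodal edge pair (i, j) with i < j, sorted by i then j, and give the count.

count = 5; pairs: (0,3), (1,3), (1,4), (2,4), (2,5)

α = atan 0.35 = 19.29°;  2α = 38.58°
n_0 = (-0.0267, +0.9996)
n_1 = (-0.6620, +0.7495)
n_2 = (-0.9493, -0.3145)
n_3 = (+0.2115, -0.9774)
n_4 = (+0.9718, -0.2359)
n_5 = (+0.7405, +0.6721)
  (0,1): δ = 140.08°  ·
  (0,2): δ = 73.20°  ·
  (0,3): δ = 10.68°  ✓
  (0,4): δ = 74.82°  ·
  (0,5): δ = 130.70°  ·
  (1,2): δ = 113.13°  ·
  (1,3): δ = 29.25°  ✓
  (1,4): δ = 34.90°  ✓
  (1,5): δ = 90.77°  ·
  (2,3): δ = 96.12°  ·
  (2,4): δ = 31.97°  ✓
  (2,5): δ = 23.90°  ✓
  (3,4): δ = 115.86°  ·
  (3,5): δ = 59.98°  ·
  (4,5): δ = 124.13°  ·
antipodal pairs: 5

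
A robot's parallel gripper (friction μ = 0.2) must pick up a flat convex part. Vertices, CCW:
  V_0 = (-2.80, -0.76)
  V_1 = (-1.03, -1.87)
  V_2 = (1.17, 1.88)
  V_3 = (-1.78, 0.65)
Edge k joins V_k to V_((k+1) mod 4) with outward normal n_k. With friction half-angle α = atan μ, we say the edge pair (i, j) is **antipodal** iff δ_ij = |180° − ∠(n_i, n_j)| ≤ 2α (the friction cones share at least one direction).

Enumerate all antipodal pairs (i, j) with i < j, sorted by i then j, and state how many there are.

count = 1; pairs: (1,3)

α = atan 0.2 = 11.31°;  2α = 22.62°
n_0 = (-0.5313, -0.8472)
n_1 = (+0.8625, -0.5060)
n_2 = (-0.3848, +0.9230)
n_3 = (-0.8102, +0.5861)
  (0,1): δ = 88.31°  ·
  (0,2): δ = 54.73°  ·
  (0,3): δ = 86.21°  ·
  (1,2): δ = 36.97°  ·
  (1,3): δ = 5.48°  ✓
  (2,3): δ = 148.52°  ·
antipodal pairs: 1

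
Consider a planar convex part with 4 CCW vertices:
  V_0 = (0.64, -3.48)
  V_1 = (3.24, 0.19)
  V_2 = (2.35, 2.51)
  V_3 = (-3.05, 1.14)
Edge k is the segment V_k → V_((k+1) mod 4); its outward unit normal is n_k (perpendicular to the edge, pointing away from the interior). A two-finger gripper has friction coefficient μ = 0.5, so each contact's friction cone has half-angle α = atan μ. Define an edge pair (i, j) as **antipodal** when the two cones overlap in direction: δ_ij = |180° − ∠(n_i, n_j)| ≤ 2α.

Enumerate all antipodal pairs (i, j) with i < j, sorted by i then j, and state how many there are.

count = 2; pairs: (0,2), (1,3)

α = atan 0.5 = 26.57°;  2α = 53.13°
n_0 = (+0.8160, -0.5781)
n_1 = (+0.9337, +0.3582)
n_2 = (-0.2459, +0.9693)
n_3 = (-0.7814, -0.6241)
  (0,1): δ = 123.70°  ·
  (0,2): δ = 40.45°  ✓
  (0,3): δ = 73.93°  ·
  (1,2): δ = 96.75°  ·
  (1,3): δ = 17.63°  ✓
  (2,3): δ = 65.62°  ·
antipodal pairs: 2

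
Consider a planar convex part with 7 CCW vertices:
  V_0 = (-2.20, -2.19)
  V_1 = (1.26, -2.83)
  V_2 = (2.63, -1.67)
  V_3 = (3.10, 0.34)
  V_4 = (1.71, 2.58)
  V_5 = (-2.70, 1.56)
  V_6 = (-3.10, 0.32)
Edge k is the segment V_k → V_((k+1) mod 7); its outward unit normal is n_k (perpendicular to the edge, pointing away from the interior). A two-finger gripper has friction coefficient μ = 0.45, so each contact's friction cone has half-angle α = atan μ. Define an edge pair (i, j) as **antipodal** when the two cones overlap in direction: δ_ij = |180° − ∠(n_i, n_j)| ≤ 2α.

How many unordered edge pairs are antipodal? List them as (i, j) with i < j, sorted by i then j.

α = atan 0.45 = 24.23°;  2α = 48.46°
n_0 = (-0.1819, -0.9833)
n_1 = (+0.6462, -0.7632)
n_2 = (+0.9737, -0.2277)
n_3 = (+0.8497, +0.5273)
n_4 = (-0.2253, +0.9743)
n_5 = (-0.9517, +0.3070)
n_6 = (-0.9413, -0.3375)
  (0,1): δ = 129.27°  ·
  (0,2): δ = 92.68°  ·
  (0,3): δ = 47.70°  ✓
  (0,4): δ = 23.50°  ✓
  (0,5): δ = 82.60°  ·
  (0,6): δ = 120.21°  ·
  (1,2): δ = 143.42°  ·
  (1,3): δ = 98.43°  ·
  (1,4): δ = 27.23°  ✓
  (1,5): δ = 31.87°  ✓
  (1,6): δ = 69.47°  ·
  (2,3): δ = 135.02°  ·
  (2,4): δ = 63.82°  ·
  (2,5): δ = 4.72°  ✓
  (2,6): δ = 32.89°  ✓
  (3,4): δ = 108.80°  ·
  (3,5): δ = 49.70°  ·
  (3,6): δ = 12.09°  ✓
  (4,5): δ = 120.90°  ·
  (4,6): δ = 83.30°  ·
  (5,6): δ = 142.40°  ·
antipodal pairs: 7

count = 7; pairs: (0,3), (0,4), (1,4), (1,5), (2,5), (2,6), (3,6)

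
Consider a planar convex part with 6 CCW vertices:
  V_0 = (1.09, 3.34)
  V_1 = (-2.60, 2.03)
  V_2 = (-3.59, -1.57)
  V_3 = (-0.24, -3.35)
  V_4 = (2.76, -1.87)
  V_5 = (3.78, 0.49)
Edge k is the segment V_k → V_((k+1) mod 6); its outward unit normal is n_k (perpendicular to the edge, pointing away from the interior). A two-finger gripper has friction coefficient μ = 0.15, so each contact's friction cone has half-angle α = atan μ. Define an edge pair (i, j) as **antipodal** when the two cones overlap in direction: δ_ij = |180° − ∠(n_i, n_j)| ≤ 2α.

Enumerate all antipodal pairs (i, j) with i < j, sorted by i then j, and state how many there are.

α = atan 0.15 = 8.53°;  2α = 17.06°
n_0 = (-0.3346, +0.9424)
n_1 = (-0.9642, +0.2652)
n_2 = (-0.4692, -0.8831)
n_3 = (+0.4424, -0.8968)
n_4 = (+0.9179, -0.3967)
n_5 = (+0.7272, +0.6864)
  (0,1): δ = 124.92°  ·
  (0,2): δ = 47.53°  ·
  (0,3): δ = 6.71°  ✓
  (0,4): δ = 47.08°  ·
  (0,5): δ = 113.80°  ·
  (1,2): δ = 102.61°  ·
  (1,3): δ = 48.37°  ·
  (1,4): δ = 8.00°  ✓
  (1,5): δ = 58.72°  ·
  (2,3): δ = 125.76°  ·
  (2,4): δ = 85.39°  ·
  (2,5): δ = 18.67°  ·
  (3,4): δ = 139.63°  ·
  (3,5): δ = 72.91°  ·
  (4,5): δ = 113.28°  ·
antipodal pairs: 2

count = 2; pairs: (0,3), (1,4)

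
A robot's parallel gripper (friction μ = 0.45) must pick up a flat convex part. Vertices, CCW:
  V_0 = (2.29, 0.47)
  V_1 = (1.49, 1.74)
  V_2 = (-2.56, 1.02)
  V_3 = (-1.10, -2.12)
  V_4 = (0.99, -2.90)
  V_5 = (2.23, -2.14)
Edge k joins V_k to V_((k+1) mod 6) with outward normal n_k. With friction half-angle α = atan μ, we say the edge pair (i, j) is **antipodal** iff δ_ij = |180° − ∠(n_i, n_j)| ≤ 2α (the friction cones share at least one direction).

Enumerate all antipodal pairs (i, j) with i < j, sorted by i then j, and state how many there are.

count = 5; pairs: (0,2), (0,3), (1,3), (1,4), (2,5)

α = atan 0.45 = 24.23°;  2α = 48.46°
n_0 = (+0.8461, +0.5330)
n_1 = (-0.1750, +0.9846)
n_2 = (-0.9068, -0.4216)
n_3 = (-0.3496, -0.9369)
n_4 = (+0.5226, -0.8526)
n_5 = (+0.9997, -0.0230)
  (0,1): δ = 112.13°  ·
  (0,2): δ = 7.27°  ✓
  (0,3): δ = 37.33°  ✓
  (0,4): δ = 89.30°  ·
  (0,5): δ = 146.48°  ·
  (1,2): δ = 75.14°  ·
  (1,3): δ = 30.55°  ✓
  (1,4): δ = 21.42°  ✓
  (1,5): δ = 78.60°  ·
  (2,3): δ = 135.40°  ·
  (2,4): δ = 83.43°  ·
  (2,5): δ = 26.25°  ✓
  (3,4): δ = 128.03°  ·
  (3,5): δ = 70.85°  ·
  (4,5): δ = 122.82°  ·
antipodal pairs: 5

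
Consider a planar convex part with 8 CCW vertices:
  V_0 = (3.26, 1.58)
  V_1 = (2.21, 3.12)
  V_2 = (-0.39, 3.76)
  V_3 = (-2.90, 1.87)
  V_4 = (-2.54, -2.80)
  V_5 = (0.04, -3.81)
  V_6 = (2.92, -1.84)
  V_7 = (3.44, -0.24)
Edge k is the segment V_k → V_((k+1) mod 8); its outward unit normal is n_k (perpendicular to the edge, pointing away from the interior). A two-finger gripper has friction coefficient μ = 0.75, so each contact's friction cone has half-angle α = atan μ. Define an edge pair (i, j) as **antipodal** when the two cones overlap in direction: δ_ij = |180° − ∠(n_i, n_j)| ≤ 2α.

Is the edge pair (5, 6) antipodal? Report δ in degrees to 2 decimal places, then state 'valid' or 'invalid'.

δ = 142.38°, invalid

α = atan 0.75 = 36.87°;  2α = 73.74°
edge 5: e_5 = (+2.88, +1.97);  n_5 = (+0.5646, -0.8254)
edge 6: e_6 = (+0.52, +1.60);  n_6 = (+0.9510, -0.3091)
∠(n_5, n_6) = 37.62°
δ = |180° − 37.62°| = 142.38°
142.38° > 2α = 73.74°  →  invalid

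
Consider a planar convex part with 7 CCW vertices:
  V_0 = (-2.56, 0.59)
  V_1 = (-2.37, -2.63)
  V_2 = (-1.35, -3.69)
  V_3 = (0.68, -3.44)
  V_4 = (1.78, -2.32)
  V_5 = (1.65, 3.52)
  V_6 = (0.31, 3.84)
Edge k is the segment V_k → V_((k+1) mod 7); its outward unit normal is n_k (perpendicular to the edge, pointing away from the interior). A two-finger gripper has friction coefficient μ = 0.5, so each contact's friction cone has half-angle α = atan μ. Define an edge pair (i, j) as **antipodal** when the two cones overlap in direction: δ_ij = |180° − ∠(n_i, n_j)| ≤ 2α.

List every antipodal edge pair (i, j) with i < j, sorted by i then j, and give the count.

count = 8; pairs: (0,3), (0,4), (1,4), (1,5), (2,5), (2,6), (3,6), (4,6)

α = atan 0.5 = 26.57°;  2α = 53.13°
n_0 = (-0.9983, -0.0589)
n_1 = (-0.7206, -0.6934)
n_2 = (+0.1222, -0.9925)
n_3 = (+0.7134, -0.7007)
n_4 = (+0.9998, +0.0223)
n_5 = (+0.2323, +0.9727)
n_6 = (-0.7496, +0.6619)
  (0,1): δ = 139.48°  ·
  (0,2): δ = 86.36°  ·
  (0,3): δ = 47.86°  ✓
  (0,4): δ = 2.10°  ✓
  (0,5): δ = 73.19°  ·
  (0,6): δ = 135.18°  ·
  (1,2): δ = 126.88°  ·
  (1,3): δ = 88.38°  ·
  (1,4): δ = 42.62°  ✓
  (1,5): δ = 32.67°  ✓
  (1,6): δ = 94.65°  ·
  (2,3): δ = 141.50°  ·
  (2,4): δ = 95.75°  ·
  (2,5): δ = 20.45°  ✓
  (2,6): δ = 41.53°  ✓
  (3,4): δ = 134.24°  ·
  (3,5): δ = 58.95°  ·
  (3,6): δ = 3.04°  ✓
  (4,5): δ = 104.71°  ·
  (4,6): δ = 42.72°  ✓
  (5,6): δ = 118.02°  ·
antipodal pairs: 8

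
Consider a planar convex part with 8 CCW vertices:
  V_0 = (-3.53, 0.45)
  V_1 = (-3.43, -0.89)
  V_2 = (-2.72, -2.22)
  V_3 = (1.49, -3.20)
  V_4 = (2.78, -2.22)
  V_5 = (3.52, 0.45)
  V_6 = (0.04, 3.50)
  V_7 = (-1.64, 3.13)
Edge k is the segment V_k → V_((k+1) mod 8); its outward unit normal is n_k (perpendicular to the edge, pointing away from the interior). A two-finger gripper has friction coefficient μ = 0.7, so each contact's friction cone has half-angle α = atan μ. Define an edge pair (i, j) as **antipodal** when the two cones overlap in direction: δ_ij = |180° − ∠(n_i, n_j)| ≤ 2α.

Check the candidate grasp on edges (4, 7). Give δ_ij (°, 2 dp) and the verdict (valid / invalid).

α = atan 0.7 = 34.99°;  2α = 69.98°
edge 4: e_4 = (+0.74, +2.67);  n_4 = (+0.9637, -0.2671)
edge 7: e_7 = (-1.89, -2.68);  n_7 = (-0.8172, +0.5763)
∠(n_4, n_7) = 160.30°
δ = |180° − 160.30°| = 19.70°
19.70° ≤ 2α = 69.98°  →  valid

δ = 19.70°, valid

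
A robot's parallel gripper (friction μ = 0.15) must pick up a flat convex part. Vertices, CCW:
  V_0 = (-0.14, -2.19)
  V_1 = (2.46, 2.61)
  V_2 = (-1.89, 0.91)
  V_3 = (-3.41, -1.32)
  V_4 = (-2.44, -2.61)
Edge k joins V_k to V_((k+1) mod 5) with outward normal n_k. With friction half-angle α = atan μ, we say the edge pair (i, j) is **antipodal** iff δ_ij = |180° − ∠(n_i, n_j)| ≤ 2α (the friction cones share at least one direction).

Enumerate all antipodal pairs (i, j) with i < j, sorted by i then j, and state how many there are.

α = atan 0.15 = 8.53°;  2α = 17.06°
n_0 = (+0.8793, -0.4763)
n_1 = (-0.3640, +0.9314)
n_2 = (-0.8263, +0.5632)
n_3 = (-0.7993, -0.6010)
n_4 = (+0.1796, -0.9837)
  (0,1): δ = 40.21°  ·
  (0,2): δ = 5.84°  ✓
  (0,3): δ = 65.38°  ·
  (0,4): δ = 128.79°  ·
  (1,2): δ = 145.62°  ·
  (1,3): δ = 74.40°  ·
  (1,4): δ = 11.00°  ✓
  (2,3): δ = 108.78°  ·
  (2,4): δ = 45.37°  ·
  (3,4): δ = 116.59°  ·
antipodal pairs: 2

count = 2; pairs: (0,2), (1,4)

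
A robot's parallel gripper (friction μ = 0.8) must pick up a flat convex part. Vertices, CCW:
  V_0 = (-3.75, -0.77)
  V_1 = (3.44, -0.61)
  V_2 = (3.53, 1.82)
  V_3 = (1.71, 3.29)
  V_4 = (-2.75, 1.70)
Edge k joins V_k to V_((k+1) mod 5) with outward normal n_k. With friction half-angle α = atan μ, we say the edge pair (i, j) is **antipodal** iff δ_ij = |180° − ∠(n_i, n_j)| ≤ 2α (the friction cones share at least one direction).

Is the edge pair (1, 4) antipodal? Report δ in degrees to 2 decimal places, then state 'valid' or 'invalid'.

δ = 19.92°, valid

α = atan 0.8 = 38.66°;  2α = 77.32°
edge 1: e_1 = (+0.09, +2.43);  n_1 = (+0.9993, -0.0370)
edge 4: e_4 = (-1.00, -2.47);  n_4 = (-0.9269, +0.3753)
∠(n_1, n_4) = 160.08°
δ = |180° − 160.08°| = 19.92°
19.92° ≤ 2α = 77.32°  →  valid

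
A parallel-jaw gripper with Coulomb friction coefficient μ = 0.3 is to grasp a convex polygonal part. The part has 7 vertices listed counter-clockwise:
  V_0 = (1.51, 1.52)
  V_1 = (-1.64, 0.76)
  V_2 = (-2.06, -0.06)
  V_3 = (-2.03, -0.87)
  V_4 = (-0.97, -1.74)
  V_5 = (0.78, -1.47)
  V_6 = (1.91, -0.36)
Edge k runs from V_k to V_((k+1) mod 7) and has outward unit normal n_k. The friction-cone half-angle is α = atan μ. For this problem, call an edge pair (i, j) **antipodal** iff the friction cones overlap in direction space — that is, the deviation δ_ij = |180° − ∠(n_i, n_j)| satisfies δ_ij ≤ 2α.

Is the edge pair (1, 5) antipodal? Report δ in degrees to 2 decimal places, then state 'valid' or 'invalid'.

δ = 18.39°, valid

α = atan 0.3 = 16.70°;  2α = 33.40°
edge 1: e_1 = (-0.42, -0.82);  n_1 = (-0.8900, +0.4559)
edge 5: e_5 = (+1.13, +1.11);  n_5 = (+0.7008, -0.7134)
∠(n_1, n_5) = 161.61°
δ = |180° − 161.61°| = 18.39°
18.39° ≤ 2α = 33.40°  →  valid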